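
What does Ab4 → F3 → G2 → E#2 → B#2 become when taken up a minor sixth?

Fb5 Db4 Eb3 C#3 G#3

Ab4 becomes Fb5
F3 becomes Db4
G2 becomes Eb3
E#2 becomes C#3
B#2 becomes G#3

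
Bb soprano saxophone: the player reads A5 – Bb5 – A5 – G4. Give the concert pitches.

The Bb soprano saxophone sounds a major second below written, so transpose each written note down a major second.
A5 → G5
Bb5 → Ab5
A5 → G5
G4 → F4

G5 Ab5 G5 F4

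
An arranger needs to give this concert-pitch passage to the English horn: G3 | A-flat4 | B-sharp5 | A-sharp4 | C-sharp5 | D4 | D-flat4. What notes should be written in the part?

D4 Eb5 F##6 E#5 G#5 A4 Ab4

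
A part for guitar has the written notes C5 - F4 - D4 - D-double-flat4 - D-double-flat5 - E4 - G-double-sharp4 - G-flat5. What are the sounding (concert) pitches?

The guitar sounds a perfect octave below written, so transpose each written note down a perfect octave.
C5 → C4
F4 → F3
D4 → D3
Dbb4 → Dbb3
Dbb5 → Dbb4
E4 → E3
G##4 → G##3
Gb5 → Gb4

C4 F3 D3 Dbb3 Dbb4 E3 G##3 Gb4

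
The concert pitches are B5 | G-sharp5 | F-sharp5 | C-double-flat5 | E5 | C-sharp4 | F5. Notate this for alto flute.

E6 C#6 B5 Fbb5 A5 F#4 Bb5

Written C4 sounds as G3 on the alto flute, so concert pitches are written a perfect fourth up.
B5 → E6
G#5 → C#6
F#5 → B5
Cbb5 → Fbb5
E5 → A5
C#4 → F#4
F5 → Bb5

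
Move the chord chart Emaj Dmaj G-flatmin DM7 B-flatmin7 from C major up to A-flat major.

Cmaj Bbmaj Ebbmin BbM7 Gbmin7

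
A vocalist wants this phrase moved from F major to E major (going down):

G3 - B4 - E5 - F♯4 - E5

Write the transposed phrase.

F#3 A#4 D#5 E#4 D#5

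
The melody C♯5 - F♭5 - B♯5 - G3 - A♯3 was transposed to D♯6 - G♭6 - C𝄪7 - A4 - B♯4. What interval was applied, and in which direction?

up a major ninth

From C#5 to D#6 is 9 letter names — a ninth of some quality.
C#5 to D#6 is 14 semitones, which makes it a major ninth; the second version is higher, so the direction is up.
Checking another pair — A#3 → B#4 — gives the same interval.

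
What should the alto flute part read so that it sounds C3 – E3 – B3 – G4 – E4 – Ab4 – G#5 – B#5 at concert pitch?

F3 A3 E4 C5 A4 Db5 C#6 E#6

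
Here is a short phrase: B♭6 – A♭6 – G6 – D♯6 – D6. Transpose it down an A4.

Fb6 Ebb6 Db6 A5 Ab5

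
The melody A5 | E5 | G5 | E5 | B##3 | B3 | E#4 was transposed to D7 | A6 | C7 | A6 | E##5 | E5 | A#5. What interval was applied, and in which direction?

Take the first pair: A5 → D7. A to D spans 11 letter names, so the interval is some kind of eleventh.
A5 to D7 is 17 semitones, which makes it a perfect eleventh; the second version is higher, so the direction is up.
Checking another pair — E#4 → A#5 — gives the same interval.

up a perfect eleventh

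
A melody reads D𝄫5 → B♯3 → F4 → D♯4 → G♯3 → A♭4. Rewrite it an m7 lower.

Ebb4 C##3 G3 E#3 A#2 Bb3

Dbb5 down a minor seventh is Ebb4.
B#3 down a minor seventh is C##3.
A minor seventh down from F4 gives G3.
D#4: a seventh down reaches E, and 10 semitones makes it E#3.
G#3: a seventh down reaches A, and 10 semitones makes it A#2.
Ab4 down a minor seventh is Bb3.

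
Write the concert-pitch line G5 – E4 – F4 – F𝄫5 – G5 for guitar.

The guitar sounds a perfect octave below written, so the written part must be a perfect octave above concert — transpose each note up.
G5 to G6
E4 to E5
F4 to F5
Fbb5 to Fbb6
G5 to G6

G6 E5 F5 Fbb6 G6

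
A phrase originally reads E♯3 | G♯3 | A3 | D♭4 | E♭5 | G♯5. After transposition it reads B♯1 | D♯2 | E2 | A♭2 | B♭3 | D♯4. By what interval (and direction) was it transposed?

From E#3 to B#1 is 11 letter names — an eleventh of some quality.
B#1 to E#3 is 17 semitones, which makes it a perfect eleventh; the second version is lower, so the direction is down.
Checking another pair — G#5 → D#4 — gives the same interval.

down a perfect eleventh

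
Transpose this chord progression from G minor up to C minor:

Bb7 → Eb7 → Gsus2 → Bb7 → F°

Eb7 Ab7 Csus2 Eb7 Bb°

G minor up to C minor is a perfect fourth; each chord root moves by that interval while the quality stays the same.
Bb7: root Bb up a perfect fourth → Eb, giving Eb7.
Eb7: root Eb up a perfect fourth → Ab, giving Ab7.
Gsus2: root G up a perfect fourth → C, giving Csus2.
Bb7: root Bb up a perfect fourth → Eb, giving Eb7.
F°: root F up a perfect fourth → Bb, giving Bb°.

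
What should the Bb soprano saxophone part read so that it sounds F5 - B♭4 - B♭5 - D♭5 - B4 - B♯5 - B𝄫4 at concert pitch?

The Bb soprano saxophone sounds a major second below written, so the written part must be a major second above concert — transpose each note up.
F5 → G5
Bb4 → C5
Bb5 → C6
Db5 → Eb5
B4 → C#5
B#5 → C##6
Bbb4 → Cb5

G5 C5 C6 Eb5 C#5 C##6 Cb5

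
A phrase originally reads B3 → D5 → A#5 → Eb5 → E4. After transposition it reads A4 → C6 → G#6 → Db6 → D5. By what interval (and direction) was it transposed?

up a minor seventh

Take the first pair: B3 → A4. B to A spans 7 letter names, so the interval is some kind of seventh.
B3 to A4 is 10 semitones, which makes it a minor seventh; the second version is higher, so the direction is up.
Checking another pair — E4 → D5 — gives the same interval.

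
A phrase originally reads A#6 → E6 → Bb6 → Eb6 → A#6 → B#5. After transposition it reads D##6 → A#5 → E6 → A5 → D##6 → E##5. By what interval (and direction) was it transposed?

down a diminished fifth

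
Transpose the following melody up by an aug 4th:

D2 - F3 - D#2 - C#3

D2: a fourth up reaches G, and 6 semitones makes it G#2.
F3: a fourth up reaches B, and 6 semitones makes it B3.
D#2: a fourth up reaches G, and 6 semitones makes it G##2.
C#3: a fourth up reaches F, and 6 semitones makes it F##3.

G#2 B3 G##2 F##3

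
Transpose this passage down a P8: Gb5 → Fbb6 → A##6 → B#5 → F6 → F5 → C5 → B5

Gb4 Fbb5 A##5 B#4 F5 F4 C4 B4

Gb5: an octave down reaches G, and 12 semitones makes it Gb4.
Fbb6 down a perfect octave is Fbb5.
A##6: an octave down reaches A, and 12 semitones makes it A##5.
B#5 down a perfect octave is B#4.
F6: an octave down reaches F, and 12 semitones makes it F5.
F5 down a perfect octave is F4.
C5 down a perfect octave is C4.
B5 down a perfect octave is B4.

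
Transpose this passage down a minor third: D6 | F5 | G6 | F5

B5 D5 E6 D5

D6: a third down reaches B, and 3 semitones makes it B5.
F5 down a minor third is D5.
G6 down a minor third is E6.
F5: a third down reaches D, and 3 semitones makes it D5.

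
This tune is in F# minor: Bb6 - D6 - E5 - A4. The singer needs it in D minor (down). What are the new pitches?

F# minor to D minor down is a major third, so every note moves down by that interval.
Bb6 → Gb6
D6 → Bb5
E5 → C5
A4 → F4

Gb6 Bb5 C5 F4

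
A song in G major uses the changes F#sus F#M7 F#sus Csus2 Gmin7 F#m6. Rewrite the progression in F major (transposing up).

G major up to F major is a minor seventh; each chord root moves by that interval while the quality stays the same.
F#sus: root F# up a minor seventh → E, giving Esus.
F#M7: root F# up a minor seventh → E, giving EM7.
F#sus: root F# up a minor seventh → E, giving Esus.
Csus2: root C up a minor seventh → Bb, giving Bbsus2.
Gmin7: root G up a minor seventh → F, giving Fmin7.
F#m6: root F# up a minor seventh → E, giving Em6.

Esus EM7 Esus Bbsus2 Fmin7 Em6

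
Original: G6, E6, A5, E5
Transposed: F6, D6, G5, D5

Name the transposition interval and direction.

down a major second

From G6 to F6 is 2 letter names — a second of some quality.
F6 to G6 is 2 semitones, which makes it a major second; the second version is lower, so the direction is down.
Checking another pair — E5 → D5 — gives the same interval.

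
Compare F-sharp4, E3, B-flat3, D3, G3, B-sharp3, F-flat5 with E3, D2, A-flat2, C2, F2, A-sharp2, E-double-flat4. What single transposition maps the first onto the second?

From F#4 to E3 is 9 letter names — a ninth of some quality.
E3 to F#4 is 14 semitones, which makes it a major ninth; the second version is lower, so the direction is down.
Checking another pair — Fb5 → Ebb4 — gives the same interval.

down a major ninth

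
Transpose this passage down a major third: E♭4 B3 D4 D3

Cb4 G3 Bb3 Bb2

Eb4 down a major third is Cb4.
A major third down from B3 gives G3.
D4: a third down reaches B, and 4 semitones makes it Bb3.
D3: a third down reaches B, and 4 semitones makes it Bb2.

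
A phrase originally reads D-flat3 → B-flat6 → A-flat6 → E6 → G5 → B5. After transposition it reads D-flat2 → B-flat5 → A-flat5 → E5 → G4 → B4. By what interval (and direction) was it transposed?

down a perfect octave

Take the first pair: Db3 → Db2. D to D spans 8 letter names, so the interval is some kind of octave.
Db2 to Db3 is 12 semitones, which makes it a perfect octave; the second version is lower, so the direction is down.
Checking another pair — B5 → B4 — gives the same interval.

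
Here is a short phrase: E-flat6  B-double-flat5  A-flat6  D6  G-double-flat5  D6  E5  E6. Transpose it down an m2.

Eb6 to D6
Bbb5 to Ab5
Ab6 to G6
D6 to C#6
Gbb5 to Fb5
D6 to C#6
E5 to D#5
E6 to D#6

D6 Ab5 G6 C#6 Fb5 C#6 D#5 D#6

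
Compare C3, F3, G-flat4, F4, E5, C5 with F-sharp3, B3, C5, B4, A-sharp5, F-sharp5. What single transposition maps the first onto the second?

From C3 to F#3 is 4 letter names — a fourth of some quality.
C3 to F#3 is 6 semitones, which makes it an augmented fourth; the second version is higher, so the direction is up.
Checking another pair — C5 → F#5 — gives the same interval.

up an augmented fourth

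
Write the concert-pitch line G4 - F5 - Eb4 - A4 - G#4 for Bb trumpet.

The Bb trumpet sounds a major second below written, so the written part must be a major second above concert — transpose each note up.
G4 becomes A4
F5 becomes G5
Eb4 becomes F4
A4 becomes B4
G#4 becomes A#4

A4 G5 F4 B4 A#4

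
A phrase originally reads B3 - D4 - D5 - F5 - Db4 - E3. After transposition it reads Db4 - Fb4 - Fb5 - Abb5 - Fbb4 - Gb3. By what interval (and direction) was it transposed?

up a diminished third

Take the first pair: B3 → Db4. B to D spans 3 letter names, so the interval is some kind of third.
B3 to Db4 is 2 semitones, which makes it a diminished third; the second version is higher, so the direction is up.
Checking another pair — E3 → Gb3 — gives the same interval.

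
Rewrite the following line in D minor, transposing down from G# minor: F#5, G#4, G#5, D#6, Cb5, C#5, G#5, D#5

From G# down to D is an augmented fourth; apply that to each pitch.
F#5 -> C5
G#4 -> D4
G#5 -> D5
D#6 -> A5
Cb5 -> Gbb4
C#5 -> G4
G#5 -> D5
D#5 -> A4

C5 D4 D5 A5 Gbb4 G4 D5 A4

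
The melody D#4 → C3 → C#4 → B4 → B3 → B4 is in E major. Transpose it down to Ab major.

G3 Fb2 F3 Eb4 Eb3 Eb4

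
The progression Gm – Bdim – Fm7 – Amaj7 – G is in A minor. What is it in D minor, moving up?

Cm Edim Bbm7 Dmaj7 C

A minor up to D minor is a perfect fourth; each chord root moves by that interval while the quality stays the same.
Gm: root G up a perfect fourth → C, giving Cm.
Bdim: root B up a perfect fourth → E, giving Edim.
Fm7: root F up a perfect fourth → Bb, giving Bbm7.
Amaj7: root A up a perfect fourth → D, giving Dmaj7.
G: root G up a perfect fourth → C, giving C.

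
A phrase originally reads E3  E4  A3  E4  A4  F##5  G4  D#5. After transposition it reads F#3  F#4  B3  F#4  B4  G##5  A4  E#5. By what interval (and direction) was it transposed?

up a major second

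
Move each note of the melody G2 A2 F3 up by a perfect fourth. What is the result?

C3 D3 Bb3

A perfect fourth up from G2 gives C3.
A2 up a perfect fourth is D3.
F3: a fourth up reaches B, and 5 semitones makes it Bb3.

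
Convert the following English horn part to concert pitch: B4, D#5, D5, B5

E4 G#4 G4 E5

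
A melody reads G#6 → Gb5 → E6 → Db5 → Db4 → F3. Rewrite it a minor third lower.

G#6 -> E#6
Gb5 -> Eb5
E6 -> C#6
Db5 -> Bb4
Db4 -> Bb3
F3 -> D3

E#6 Eb5 C#6 Bb4 Bb3 D3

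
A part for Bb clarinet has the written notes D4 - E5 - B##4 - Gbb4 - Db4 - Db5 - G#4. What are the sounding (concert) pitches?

Written C4 on the Bb clarinet sounds as Bb3, a major second lower; apply that shift to every note.
D4 gives C4
E5 gives D5
B##4 gives A##4
Gbb4 gives Fbb4
Db4 gives Cb4
Db5 gives Cb5
G#4 gives F#4

C4 D5 A##4 Fbb4 Cb4 Cb5 F#4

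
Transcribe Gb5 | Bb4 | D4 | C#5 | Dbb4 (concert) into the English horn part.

The English horn sounds a perfect fifth below written, so the written part must be a perfect fifth above concert — transpose each note up.
Gb5 -> Db6
Bb4 -> F5
D4 -> A4
C#5 -> G#5
Dbb4 -> Abb4

Db6 F5 A4 G#5 Abb4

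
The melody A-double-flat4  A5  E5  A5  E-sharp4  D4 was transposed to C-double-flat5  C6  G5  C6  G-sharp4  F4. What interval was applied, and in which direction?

up a minor third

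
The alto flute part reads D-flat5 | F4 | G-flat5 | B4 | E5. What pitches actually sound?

Ab4 C4 Db5 F#4 B4

The alto flute sounds a perfect fourth below written, so transpose each written note down a perfect fourth.
Db5 -> Ab4
F4 -> C4
Gb5 -> Db5
B4 -> F#4
E5 -> B4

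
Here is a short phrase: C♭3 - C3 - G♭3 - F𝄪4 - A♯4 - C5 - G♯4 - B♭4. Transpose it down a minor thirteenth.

Cb3 to Eb1
C3 to E1
Gb3 to Bb1
F##4 to A##2
A#4 to C##3
C5 to E3
G#4 to B#2
Bb4 to D3

Eb1 E1 Bb1 A##2 C##3 E3 B#2 D3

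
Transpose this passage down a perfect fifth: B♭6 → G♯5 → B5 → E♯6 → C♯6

Bb6 gives Eb6
G#5 gives C#5
B5 gives E5
E#6 gives A#5
C#6 gives F#5

Eb6 C#5 E5 A#5 F#5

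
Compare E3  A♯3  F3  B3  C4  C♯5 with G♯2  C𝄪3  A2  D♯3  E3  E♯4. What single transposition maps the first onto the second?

down a minor sixth

From E3 to G#2 is 6 letter names — a sixth of some quality.
G#2 to E3 is 8 semitones, which makes it a minor sixth; the second version is lower, so the direction is down.
Checking another pair — C#5 → E#4 — gives the same interval.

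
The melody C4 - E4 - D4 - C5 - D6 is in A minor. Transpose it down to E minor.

G3 B3 A3 G4 A5

From A down to E is a perfect fourth; apply that to each pitch.
C4 to G3
E4 to B3
D4 to A3
C5 to G4
D6 to A5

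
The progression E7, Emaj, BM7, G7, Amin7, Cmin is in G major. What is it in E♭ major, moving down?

G major down to E♭ major is a major third; each chord root moves by that interval while the quality stays the same.
E7: root E down a major third → C, giving C7.
Emaj: root E down a major third → C, giving Cmaj.
BM7: root B down a major third → G, giving GM7.
G7: root G down a major third → Eb, giving Eb7.
Amin7: root A down a major third → F, giving Fmin7.
Cmin: root C down a major third → Ab, giving Abmin.

C7 Cmaj GM7 Eb7 Fmin7 Abmin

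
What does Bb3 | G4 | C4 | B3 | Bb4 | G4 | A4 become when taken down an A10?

Gbb2 Ebb3 Abb2 Gb2 Gbb3 Ebb3 Fb3

Bb3: a tenth down reaches G, and 17 semitones makes it Gbb2.
G4: a tenth down reaches E, and 17 semitones makes it Ebb3.
An augmented tenth down from C4 gives Abb2.
B3: a tenth down reaches G, and 17 semitones makes it Gb2.
Bb4: a tenth down reaches G, and 17 semitones makes it Gbb3.
G4: a tenth down reaches E, and 17 semitones makes it Ebb3.
A4 down an augmented tenth is Fb3.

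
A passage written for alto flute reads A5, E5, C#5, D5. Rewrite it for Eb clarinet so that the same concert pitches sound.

First find concert pitch: the alto flute sounds a perfect fourth below written, so A5 E5 C#5 D5 sounds E5 B4 G#4 A4.
Then write for Eb clarinet: it sounds a minor third above written, so the part must be a minor third below concert.
E5 → C#5
B4 → G#4
G#4 → E#4
A4 → F#4

C#5 G#4 E#4 F#4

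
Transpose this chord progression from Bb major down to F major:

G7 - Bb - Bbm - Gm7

Bb major down to F major is a perfect fourth; each chord root moves by that interval while the quality stays the same.
G7: root G down a perfect fourth → D, giving D7.
Bb: root Bb down a perfect fourth → F, giving F.
Bbm: root Bb down a perfect fourth → F, giving Fm.
Gm7: root G down a perfect fourth → D, giving Dm7.

D7 F Fm Dm7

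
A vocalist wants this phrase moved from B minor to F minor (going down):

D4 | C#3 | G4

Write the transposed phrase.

B minor to F minor down is an augmented fourth, so every note moves down by that interval.
D4 becomes Ab3
C#3 becomes G2
G4 becomes Db4

Ab3 G2 Db4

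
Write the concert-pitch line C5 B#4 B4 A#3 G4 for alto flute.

F5 E#5 E5 D#4 C5

The alto flute sounds a perfect fourth below written, so the written part must be a perfect fourth above concert — transpose each note up.
C5 → F5
B#4 → E#5
B4 → E5
A#3 → D#4
G4 → C5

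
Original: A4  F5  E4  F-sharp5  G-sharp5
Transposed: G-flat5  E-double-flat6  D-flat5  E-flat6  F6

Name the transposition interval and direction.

From A4 to Gb5 is 7 letter names — a seventh of some quality.
A4 to Gb5 is 9 semitones, which makes it a diminished seventh; the second version is higher, so the direction is up.
Checking another pair — G#5 → F6 — gives the same interval.

up a diminished seventh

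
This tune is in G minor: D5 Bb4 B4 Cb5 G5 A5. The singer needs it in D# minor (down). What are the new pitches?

G minor to D# minor down is a diminished fourth, so every note moves down by that interval.
D5 becomes A#4
Bb4 becomes F#4
B4 becomes F##4
Cb5 becomes G4
G5 becomes D#5
A5 becomes E#5

A#4 F#4 F##4 G4 D#5 E#5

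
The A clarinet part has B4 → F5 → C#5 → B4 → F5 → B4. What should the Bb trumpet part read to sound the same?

A#4 E5 B#4 A#4 E5 A#4

First find concert pitch: the A clarinet sounds a minor third below written, so B4 F5 C#5 B4 F5 B4 sounds G#4 D5 A#4 G#4 D5 G#4.
Then write for Bb trumpet: it sounds a major second below written, so the part must be a major second above concert.
G#4 → A#4
D5 → E5
A#4 → B#4
G#4 → A#4
D5 → E5
G#4 → A#4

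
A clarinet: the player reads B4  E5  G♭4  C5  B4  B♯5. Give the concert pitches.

G#4 C#5 Eb4 A4 G#4 G##5

The A clarinet sounds a minor third below written, so transpose each written note down a minor third.
B4 becomes G#4
E5 becomes C#5
Gb4 becomes Eb4
C5 becomes A4
B4 becomes G#4
B#5 becomes G##5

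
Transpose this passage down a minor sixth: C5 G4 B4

E4 B3 D#4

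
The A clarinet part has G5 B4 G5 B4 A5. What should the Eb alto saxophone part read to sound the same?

C#6 E#5 C#6 E#5 D#6

First find concert pitch: the A clarinet sounds a minor third below written, so G5 B4 G5 B4 A5 sounds E5 G#4 E5 G#4 F#5.
Then write for Eb alto saxophone: it sounds a major sixth below written, so the part must be a major sixth above concert.
E5 → C#6
G#4 → E#5
E5 → C#6
G#4 → E#5
F#5 → D#6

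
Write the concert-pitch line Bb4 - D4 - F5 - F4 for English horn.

Written C4 sounds as F3 on the English horn, so concert pitches are written a perfect fifth up.
Bb4 gives F5
D4 gives A4
F5 gives C6
F4 gives C5

F5 A4 C6 C5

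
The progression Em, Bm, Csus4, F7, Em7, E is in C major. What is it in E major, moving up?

C major up to E major is a major third; each chord root moves by that interval while the quality stays the same.
Em: root E up a major third → G#, giving G#m.
Bm: root B up a major third → D#, giving D#m.
Csus4: root C up a major third → E, giving Esus4.
F7: root F up a major third → A, giving A7.
Em7: root E up a major third → G#, giving G#m7.
E: root E up a major third → G#, giving G#.

G#m D#m Esus4 A7 G#m7 G#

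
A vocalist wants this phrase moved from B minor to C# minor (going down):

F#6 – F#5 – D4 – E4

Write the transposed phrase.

G#5 G#4 E3 F#3

B minor to C# minor down is a minor seventh, so every note moves down by that interval.
F#6 to G#5
F#5 to G#4
D4 to E3
E4 to F#3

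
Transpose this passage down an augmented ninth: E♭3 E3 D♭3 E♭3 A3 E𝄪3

An augmented ninth down from Eb3 gives Dbb2.
E3 down an augmented ninth is Db2.
Db3 down an augmented ninth is Cbb2.
Eb3: a ninth down reaches D, and 15 semitones makes it Dbb2.
A3: a ninth down reaches G, and 15 semitones makes it Gb2.
An augmented ninth down from E##3 gives D#2.

Dbb2 Db2 Cbb2 Dbb2 Gb2 D#2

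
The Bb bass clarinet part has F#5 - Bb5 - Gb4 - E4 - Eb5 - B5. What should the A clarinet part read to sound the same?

First find concert pitch: the Bb bass clarinet sounds a major ninth below written, so F#5 Bb5 Gb4 E4 Eb5 B5 sounds E4 Ab4 Fb3 D3 Db4 A4.
Then write for A clarinet: it sounds a minor third below written, so the part must be a minor third above concert.
E4 → G4
Ab4 → Cb5
Fb3 → Abb3
D3 → F3
Db4 → Fb4
A4 → C5

G4 Cb5 Abb3 F3 Fb4 C5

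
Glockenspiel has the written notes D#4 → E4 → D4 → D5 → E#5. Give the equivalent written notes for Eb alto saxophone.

B#6 C#7 B6 B7 C##8

First find concert pitch: the glockenspiel sounds a perfect fifteenth above written, so D#4 E4 D4 D5 E#5 sounds D#6 E6 D6 D7 E#7.
Then write for Eb alto saxophone: it sounds a major sixth below written, so the part must be a major sixth above concert.
D#6 → B#6
E6 → C#7
D6 → B6
D7 → B7
E#7 → C##8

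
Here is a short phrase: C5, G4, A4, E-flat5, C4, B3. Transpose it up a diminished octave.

Cb6 Gb5 Ab5 Ebb6 Cb5 Bb4

A diminished octave up from C5 gives Cb6.
G4 up a diminished octave is Gb5.
A4: an octave up reaches A, and 11 semitones makes it Ab5.
Eb5 up a diminished octave is Ebb6.
C4: an octave up reaches C, and 11 semitones makes it Cb5.
A diminished octave up from B3 gives Bb4.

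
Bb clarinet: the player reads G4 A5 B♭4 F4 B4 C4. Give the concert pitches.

Written C4 on the Bb clarinet sounds as Bb3, a major second lower; apply that shift to every note.
G4 → F4
A5 → G5
Bb4 → Ab4
F4 → Eb4
B4 → A4
C4 → Bb3

F4 G5 Ab4 Eb4 A4 Bb3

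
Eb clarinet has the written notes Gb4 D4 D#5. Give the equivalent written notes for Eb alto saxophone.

Gb5 D5 D#6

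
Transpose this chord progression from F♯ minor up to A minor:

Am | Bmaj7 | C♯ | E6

F♯ minor up to A minor is a minor third; each chord root moves by that interval while the quality stays the same.
Am: root A up a minor third → C, giving Cm.
Bmaj7: root B up a minor third → D, giving Dmaj7.
C♯: root C♯ up a minor third → E, giving E.
E6: root E up a minor third → G, giving G6.

Cm Dmaj7 E G6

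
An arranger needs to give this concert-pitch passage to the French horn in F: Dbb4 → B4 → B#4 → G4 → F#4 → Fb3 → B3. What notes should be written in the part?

Abb4 F#5 F##5 D5 C#5 Cb4 F#4

Written C4 sounds as F3 on the French horn in F, so concert pitches are written a perfect fifth up.
Dbb4 to Abb4
B4 to F#5
B#4 to F##5
G4 to D5
F#4 to C#5
Fb3 to Cb4
B3 to F#4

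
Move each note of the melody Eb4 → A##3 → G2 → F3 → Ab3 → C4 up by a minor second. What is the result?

Eb4: a second up reaches F, and 1 semitone makes it Fb4.
A minor second up from A##3 gives B#3.
G2 up a minor second is Ab2.
A minor second up from F3 gives Gb3.
A minor second up from Ab3 gives Bbb3.
C4: a second up reaches D, and 1 semitone makes it Db4.

Fb4 B#3 Ab2 Gb3 Bbb3 Db4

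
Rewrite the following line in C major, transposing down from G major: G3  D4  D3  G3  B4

From G down to C is a perfect fifth; apply that to each pitch.
G3 -> C3
D4 -> G3
D3 -> G2
G3 -> C3
B4 -> E4

C3 G3 G2 C3 E4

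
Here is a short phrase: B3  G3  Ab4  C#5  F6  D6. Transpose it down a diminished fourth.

F##3 D#3 E4 G##4 C#6 A#5

B3 gives F##3
G3 gives D#3
Ab4 gives E4
C#5 gives G##4
F6 gives C#6
D6 gives A#5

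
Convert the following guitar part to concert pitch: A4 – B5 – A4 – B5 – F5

Written C4 on the guitar sounds as C3, a perfect octave lower; apply that shift to every note.
A4 to A3
B5 to B4
A4 to A3
B5 to B4
F5 to F4

A3 B4 A3 B4 F4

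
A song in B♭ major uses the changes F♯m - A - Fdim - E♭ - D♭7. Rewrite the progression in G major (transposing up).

B♭ major up to G major is a major sixth; each chord root moves by that interval while the quality stays the same.
F♯m: root F♯ up a major sixth → D#, giving D#m.
A: root A up a major sixth → F#, giving F#.
Fdim: root F up a major sixth → D, giving Ddim.
E♭: root E♭ up a major sixth → C, giving C.
D♭7: root D♭ up a major sixth → Bb, giving Bb7.

D#m F# Ddim C Bb7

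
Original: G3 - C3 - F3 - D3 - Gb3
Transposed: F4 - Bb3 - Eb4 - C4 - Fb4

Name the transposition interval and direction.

Take the first pair: G3 → F4. G to F spans 7 letter names, so the interval is some kind of seventh.
G3 to F4 is 10 semitones, which makes it a minor seventh; the second version is higher, so the direction is up.
Checking another pair — Gb3 → Fb4 — gives the same interval.

up a minor seventh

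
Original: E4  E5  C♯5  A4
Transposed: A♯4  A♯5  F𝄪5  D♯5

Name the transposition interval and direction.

up an augmented fourth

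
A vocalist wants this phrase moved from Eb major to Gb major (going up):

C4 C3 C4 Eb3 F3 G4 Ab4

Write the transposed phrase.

Eb4 Eb3 Eb4 Gb3 Ab3 Bb4 Cb5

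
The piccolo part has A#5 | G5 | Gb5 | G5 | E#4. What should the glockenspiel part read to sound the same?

First find concert pitch: the piccolo sounds a perfect octave above written, so A#5 G5 Gb5 G5 E#4 sounds A#6 G6 Gb6 G6 E#5.
Then write for glockenspiel: it sounds a perfect fifteenth above written, so the part must be a perfect fifteenth below concert.
A#6 → A#4
G6 → G4
Gb6 → Gb4
G6 → G4
E#5 → E#3

A#4 G4 Gb4 G4 E#3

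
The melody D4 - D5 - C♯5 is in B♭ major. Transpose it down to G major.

B♭ major to G major down is a minor third, so every note moves down by that interval.
D4 becomes B3
D5 becomes B4
C#5 becomes A#4

B3 B4 A#4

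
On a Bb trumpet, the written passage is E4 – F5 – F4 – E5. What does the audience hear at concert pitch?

The Bb trumpet sounds a major second below written, so transpose each written note down a major second.
E4 → D4
F5 → Eb5
F4 → Eb4
E5 → D5

D4 Eb5 Eb4 D5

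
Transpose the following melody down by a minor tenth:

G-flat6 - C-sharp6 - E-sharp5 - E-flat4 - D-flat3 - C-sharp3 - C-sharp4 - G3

Gb6 to Eb5
C#6 to A#4
E#5 to C##4
Eb4 to C3
Db3 to Bb1
C#3 to A#1
C#4 to A#2
G3 to E2

Eb5 A#4 C##4 C3 Bb1 A#1 A#2 E2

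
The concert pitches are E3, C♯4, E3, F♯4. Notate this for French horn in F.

The French horn in F sounds a perfect fifth below written, so the written part must be a perfect fifth above concert — transpose each note up.
E3 becomes B3
C#4 becomes G#4
E3 becomes B3
F#4 becomes C#5

B3 G#4 B3 C#5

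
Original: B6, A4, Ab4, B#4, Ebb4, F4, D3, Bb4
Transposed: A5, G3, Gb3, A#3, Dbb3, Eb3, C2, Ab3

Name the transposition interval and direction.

Take the first pair: B6 → A5. B to A spans 9 letter names, so the interval is some kind of ninth.
A5 to B6 is 14 semitones, which makes it a major ninth; the second version is lower, so the direction is down.
Checking another pair — Bb4 → Ab3 — gives the same interval.

down a major ninth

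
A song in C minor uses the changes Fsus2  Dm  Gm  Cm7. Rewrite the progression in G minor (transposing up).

Csus2 Am Dm Gm7

C minor up to G minor is a perfect fifth; each chord root moves by that interval while the quality stays the same.
Fsus2: root F up a perfect fifth → C, giving Csus2.
Dm: root D up a perfect fifth → A, giving Am.
Gm: root G up a perfect fifth → D, giving Dm.
Cm7: root C up a perfect fifth → G, giving Gm7.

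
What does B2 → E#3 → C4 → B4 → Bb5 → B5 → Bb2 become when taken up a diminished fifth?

F3 B3 Gb4 F5 Fb6 F6 Fb3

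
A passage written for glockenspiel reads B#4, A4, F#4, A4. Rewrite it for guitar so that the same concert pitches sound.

B#7 A7 F#7 A7

First find concert pitch: the glockenspiel sounds a perfect fifteenth above written, so B#4 A4 F#4 A4 sounds B#6 A6 F#6 A6.
Then write for guitar: it sounds a perfect octave below written, so the part must be a perfect octave above concert.
B#6 → B#7
A6 → A7
F#6 → F#7
A6 → A7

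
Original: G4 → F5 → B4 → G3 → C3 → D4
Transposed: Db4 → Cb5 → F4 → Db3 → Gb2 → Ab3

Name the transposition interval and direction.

Take the first pair: G4 → Db4. G to D spans 4 letter names, so the interval is some kind of fourth.
Db4 to G4 is 6 semitones, which makes it an augmented fourth; the second version is lower, so the direction is down.
Checking another pair — D4 → Ab3 — gives the same interval.

down an augmented fourth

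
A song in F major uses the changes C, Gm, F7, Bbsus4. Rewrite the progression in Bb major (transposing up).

F Cm Bb7 Ebsus4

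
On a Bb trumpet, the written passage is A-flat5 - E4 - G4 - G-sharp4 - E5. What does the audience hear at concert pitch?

Written C4 on the Bb trumpet sounds as Bb3, a major second lower; apply that shift to every note.
Ab5 gives Gb5
E4 gives D4
G4 gives F4
G#4 gives F#4
E5 gives D5

Gb5 D4 F4 F#4 D5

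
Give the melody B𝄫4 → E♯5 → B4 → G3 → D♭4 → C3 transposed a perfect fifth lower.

Ebb4 A#4 E4 C3 Gb3 F2

Bbb4 down a perfect fifth is Ebb4.
A perfect fifth down from E#5 gives A#4.
A perfect fifth down from B4 gives E4.
G3: a fifth down reaches C, and 7 semitones makes it C3.
Db4 down a perfect fifth is Gb3.
C3: a fifth down reaches F, and 7 semitones makes it F2.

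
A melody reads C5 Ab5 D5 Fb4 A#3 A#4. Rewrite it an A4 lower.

C5: a fourth down reaches G, and 6 semitones makes it Gb4.
Ab5 down an augmented fourth is Ebb5.
D5: a fourth down reaches A, and 6 semitones makes it Ab4.
Fb4: a fourth down reaches C, and 6 semitones makes it Cbb4.
An augmented fourth down from A#3 gives E3.
An augmented fourth down from A#4 gives E4.

Gb4 Ebb5 Ab4 Cbb4 E3 E4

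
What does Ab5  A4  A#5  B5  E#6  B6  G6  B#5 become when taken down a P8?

Ab5 gives Ab4
A4 gives A3
A#5 gives A#4
B5 gives B4
E#6 gives E#5
B6 gives B5
G6 gives G5
B#5 gives B#4

Ab4 A3 A#4 B4 E#5 B5 G5 B#4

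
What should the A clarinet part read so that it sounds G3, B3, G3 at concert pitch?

Bb3 D4 Bb3

The A clarinet sounds a minor third below written, so the written part must be a minor third above concert — transpose each note up.
G3 → Bb3
B3 → D4
G3 → Bb3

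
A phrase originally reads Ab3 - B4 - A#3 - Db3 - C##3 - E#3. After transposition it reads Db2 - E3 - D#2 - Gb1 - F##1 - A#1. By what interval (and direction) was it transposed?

down a perfect twelfth

From Ab3 to Db2 is 12 letter names — a twelfth of some quality.
Db2 to Ab3 is 19 semitones, which makes it a perfect twelfth; the second version is lower, so the direction is down.
Checking another pair — E#3 → A#1 — gives the same interval.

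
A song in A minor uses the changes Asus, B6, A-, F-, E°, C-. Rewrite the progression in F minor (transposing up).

A minor up to F minor is a minor sixth; each chord root moves by that interval while the quality stays the same.
Asus: root A up a minor sixth → F, giving Fsus.
B6: root B up a minor sixth → G, giving G6.
A-: root A up a minor sixth → F, giving F-.
F-: root F up a minor sixth → Db, giving Db-.
E°: root E up a minor sixth → C, giving C°.
C-: root C up a minor sixth → Ab, giving Ab-.

Fsus G6 F- Db- C° Ab-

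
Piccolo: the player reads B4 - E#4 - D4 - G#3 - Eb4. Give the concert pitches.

B5 E#5 D5 G#4 Eb5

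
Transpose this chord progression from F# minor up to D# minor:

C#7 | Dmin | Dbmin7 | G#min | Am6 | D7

F# minor up to D# minor is a major sixth; each chord root moves by that interval while the quality stays the same.
C#7: root C# up a major sixth → A#, giving A#7.
Dmin: root D up a major sixth → B, giving Bmin.
Dbmin7: root Db up a major sixth → Bb, giving Bbmin7.
G#min: root G# up a major sixth → E#, giving E#min.
Am6: root A up a major sixth → F#, giving F#m6.
D7: root D up a major sixth → B, giving B7.

A#7 Bmin Bbmin7 E#min F#m6 B7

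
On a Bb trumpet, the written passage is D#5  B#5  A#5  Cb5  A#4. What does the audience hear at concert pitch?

C#5 A#5 G#5 Bbb4 G#4

The Bb trumpet sounds a major second below written, so transpose each written note down a major second.
D#5 becomes C#5
B#5 becomes A#5
A#5 becomes G#5
Cb5 becomes Bbb4
A#4 becomes G#4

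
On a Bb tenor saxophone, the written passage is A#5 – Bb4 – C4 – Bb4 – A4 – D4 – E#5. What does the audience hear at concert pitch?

G#4 Ab3 Bb2 Ab3 G3 C3 D#4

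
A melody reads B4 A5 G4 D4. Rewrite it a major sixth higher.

G#5 F#6 E5 B4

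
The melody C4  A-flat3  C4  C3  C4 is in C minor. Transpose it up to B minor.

B4 G4 B4 B3 B4

C minor to B minor up is a major seventh, so every note moves up by that interval.
C4 to B4
Ab3 to G4
C4 to B4
C3 to B3
C4 to B4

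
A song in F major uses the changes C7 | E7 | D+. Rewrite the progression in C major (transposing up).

G7 B7 A+

F major up to C major is a perfect fifth; each chord root moves by that interval while the quality stays the same.
C7: root C up a perfect fifth → G, giving G7.
E7: root E up a perfect fifth → B, giving B7.
D+: root D up a perfect fifth → A, giving A+.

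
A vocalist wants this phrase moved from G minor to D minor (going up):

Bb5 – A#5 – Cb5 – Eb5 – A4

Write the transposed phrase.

F6 E#6 Gb5 Bb5 E5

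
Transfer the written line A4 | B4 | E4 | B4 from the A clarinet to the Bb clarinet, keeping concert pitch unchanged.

G#4 A#4 D#4 A#4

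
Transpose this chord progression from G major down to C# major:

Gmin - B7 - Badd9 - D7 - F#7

C#min E#7 E#add9 G#7 B#7

G major down to C# major is a diminished fifth; each chord root moves by that interval while the quality stays the same.
Gmin: root G down a diminished fifth → C#, giving C#min.
B7: root B down a diminished fifth → E#, giving E#7.
Badd9: root B down a diminished fifth → E#, giving E#add9.
D7: root D down a diminished fifth → G#, giving G#7.
F#7: root F# down a diminished fifth → B#, giving B#7.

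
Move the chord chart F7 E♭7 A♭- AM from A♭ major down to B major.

G#7 F#7 B- B#M

A♭ major down to B major is a diminished seventh; each chord root moves by that interval while the quality stays the same.
F7: root F down a diminished seventh → G#, giving G#7.
E♭7: root E♭ down a diminished seventh → F#, giving F#7.
A♭-: root A♭ down a diminished seventh → B, giving B-.
AM: root A down a diminished seventh → B#, giving B#M.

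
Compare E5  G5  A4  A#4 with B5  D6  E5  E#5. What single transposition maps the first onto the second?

up a perfect fifth

Take the first pair: E5 → B5. E to B spans 5 letter names, so the interval is some kind of fifth.
E5 to B5 is 7 semitones, which makes it a perfect fifth; the second version is higher, so the direction is up.
Checking another pair — A#4 → E#5 — gives the same interval.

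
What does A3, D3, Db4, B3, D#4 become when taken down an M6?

C3 F2 Fb3 D3 F#3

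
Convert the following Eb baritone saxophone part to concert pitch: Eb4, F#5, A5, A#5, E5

Gb2 A3 C4 C#4 G3

The Eb baritone saxophone sounds a major thirteenth below written, so transpose each written note down a major thirteenth.
Eb4 → Gb2
F#5 → A3
A5 → C4
A#5 → C#4
E5 → G3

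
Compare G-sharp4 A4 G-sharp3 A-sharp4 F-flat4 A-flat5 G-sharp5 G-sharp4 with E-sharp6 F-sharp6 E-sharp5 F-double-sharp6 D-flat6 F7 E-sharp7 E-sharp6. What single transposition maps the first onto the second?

From G#4 to E#6 is 13 letter names — a thirteenth of some quality.
G#4 to E#6 is 21 semitones, which makes it a major thirteenth; the second version is higher, so the direction is up.
Checking another pair — G#4 → E#6 — gives the same interval.

up a major thirteenth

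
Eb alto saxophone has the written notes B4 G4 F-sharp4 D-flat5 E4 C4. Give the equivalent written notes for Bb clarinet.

E4 C4 B3 Gb4 A3 F3

First find concert pitch: the Eb alto saxophone sounds a major sixth below written, so B4 G4 F-sharp4 D-flat5 E4 C4 sounds D4 Bb3 A3 Fb4 G3 Eb3.
Then write for Bb clarinet: it sounds a major second below written, so the part must be a major second above concert.
D4 → E4
Bb3 → C4
A3 → B3
Fb4 → Gb4
G3 → A3
Eb3 → F3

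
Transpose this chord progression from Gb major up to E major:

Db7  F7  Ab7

B7 D#7 F#7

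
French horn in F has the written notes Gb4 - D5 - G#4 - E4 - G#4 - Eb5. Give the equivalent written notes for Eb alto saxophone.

First find concert pitch: the French horn in F sounds a perfect fifth below written, so Gb4 D5 G#4 E4 G#4 Eb5 sounds Cb4 G4 C#4 A3 C#4 Ab4.
Then write for Eb alto saxophone: it sounds a major sixth below written, so the part must be a major sixth above concert.
Cb4 → Ab4
G4 → E5
C#4 → A#4
A3 → F#4
C#4 → A#4
Ab4 → F5

Ab4 E5 A#4 F#4 A#4 F5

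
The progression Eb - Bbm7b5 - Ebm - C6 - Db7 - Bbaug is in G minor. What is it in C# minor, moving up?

G minor up to C# minor is an augmented fourth; each chord root moves by that interval while the quality stays the same.
Eb: root Eb up an augmented fourth → A, giving A.
Bbm7b5: root Bb up an augmented fourth → E, giving Em7b5.
Ebm: root Eb up an augmented fourth → A, giving Am.
C6: root C up an augmented fourth → F#, giving F#6.
Db7: root Db up an augmented fourth → G, giving G7.
Bbaug: root Bb up an augmented fourth → E, giving Eaug.

A Em7b5 Am F#6 G7 Eaug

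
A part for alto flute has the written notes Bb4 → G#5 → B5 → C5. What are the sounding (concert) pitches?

The alto flute sounds a perfect fourth below written, so transpose each written note down a perfect fourth.
Bb4 becomes F4
G#5 becomes D#5
B5 becomes F#5
C5 becomes G4

F4 D#5 F#5 G4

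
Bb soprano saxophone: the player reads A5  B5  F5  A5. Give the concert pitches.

G5 A5 Eb5 G5

Written C4 on the Bb soprano saxophone sounds as Bb3, a major second lower; apply that shift to every note.
A5 gives G5
B5 gives A5
F5 gives Eb5
A5 gives G5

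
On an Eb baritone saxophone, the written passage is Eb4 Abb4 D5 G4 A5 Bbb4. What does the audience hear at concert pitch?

The Eb baritone saxophone sounds a major thirteenth below written, so transpose each written note down a major thirteenth.
Eb4 becomes Gb2
Abb4 becomes Cbb3
D5 becomes F3
G4 becomes Bb2
A5 becomes C4
Bbb4 becomes Dbb3

Gb2 Cbb3 F3 Bb2 C4 Dbb3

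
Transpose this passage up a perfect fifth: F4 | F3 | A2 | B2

C5 C4 E3 F#3

F4 to C5
F3 to C4
A2 to E3
B2 to F#3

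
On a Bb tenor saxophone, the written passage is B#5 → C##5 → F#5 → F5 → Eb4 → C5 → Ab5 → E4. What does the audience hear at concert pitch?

A#4 B#3 E4 Eb4 Db3 Bb3 Gb4 D3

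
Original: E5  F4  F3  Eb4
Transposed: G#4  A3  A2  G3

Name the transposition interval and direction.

Take the first pair: E5 → G#4. E to G spans 6 letter names, so the interval is some kind of sixth.
G#4 to E5 is 8 semitones, which makes it a minor sixth; the second version is lower, so the direction is down.
Checking another pair — Eb4 → G3 — gives the same interval.

down a minor sixth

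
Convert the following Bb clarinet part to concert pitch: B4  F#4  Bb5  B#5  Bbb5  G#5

The Bb clarinet sounds a major second below written, so transpose each written note down a major second.
B4 to A4
F#4 to E4
Bb5 to Ab5
B#5 to A#5
Bbb5 to Abb5
G#5 to F#5

A4 E4 Ab5 A#5 Abb5 F#5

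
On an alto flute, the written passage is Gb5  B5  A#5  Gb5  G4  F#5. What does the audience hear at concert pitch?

Db5 F#5 E#5 Db5 D4 C#5

Written C4 on the alto flute sounds as G3, a perfect fourth lower; apply that shift to every note.
Gb5 to Db5
B5 to F#5
A#5 to E#5
Gb5 to Db5
G4 to D4
F#5 to C#5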